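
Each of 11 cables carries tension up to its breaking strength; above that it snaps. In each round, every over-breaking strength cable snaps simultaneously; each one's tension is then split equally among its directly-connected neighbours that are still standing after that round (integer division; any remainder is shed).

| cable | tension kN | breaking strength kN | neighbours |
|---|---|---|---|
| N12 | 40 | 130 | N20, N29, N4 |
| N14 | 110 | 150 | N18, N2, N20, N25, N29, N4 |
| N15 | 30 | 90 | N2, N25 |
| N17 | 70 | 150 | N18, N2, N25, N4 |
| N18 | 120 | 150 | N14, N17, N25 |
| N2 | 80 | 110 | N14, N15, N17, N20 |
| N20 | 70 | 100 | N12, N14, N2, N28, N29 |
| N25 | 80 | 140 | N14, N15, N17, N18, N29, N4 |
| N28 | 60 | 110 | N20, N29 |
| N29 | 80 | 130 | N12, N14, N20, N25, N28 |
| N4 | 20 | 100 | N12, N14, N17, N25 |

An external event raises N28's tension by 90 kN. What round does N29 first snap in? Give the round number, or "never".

2

Round 1 — N28 at 150 > 110. N28 snaps.
  N28 sheds 150 kN to N20, N29: 75 each.
    N20: 70+75 = 145 > 100
    N29: 80+75 = 155 > 130
Round 2 — N20, N29 snap.
  N20 sheds 145 kN to N12, N14, N2: 48 each (1 lost).
    N12: 40+48 = 88 ≤ 130
    N14: 110+48 = 158 > 150
    N2: 80+48 = 128 > 110
  N29 sheds 155 kN to N12, N14, N25: 51 each (2 lost).
    N12: 88+51 = 139 > 130
    N14: 158+51 = 209 > 150
    N25: 80+51 = 131 ≤ 140
Round 3 — N12, N14, N2 snap.
  N12 sheds 139 kN to N4: 139 each.
    N4: 20+139 = 159 > 100
  N14 sheds 209 kN to N18, N25, N4: 69 each (2 lost).
    N18: 120+69 = 189 > 150
    N25: 131+69 = 200 > 140
    N4: 159+69 = 228 > 100
  N2 sheds 128 kN to N15, N17: 64 each.
    N15: 30+64 = 94 > 90
    N17: 70+64 = 134 ≤ 150
Round 4 — N15, N18, N25, N4 snap.
  N15 sheds 94 kN: no online neighbours, lost.
  N18 sheds 189 kN to N17: 189 each.
    N17: 134+189 = 323 > 150
  N25 sheds 200 kN to N17: 200 each.
    N17: 323+200 = 523 > 150
  N4 sheds 228 kN to N17: 228 each.
    N17: 523+228 = 751 > 150
Round 5 — N17 snaps.
  N17 sheds 751 kN: no online neighbours, lost.
No further breaks.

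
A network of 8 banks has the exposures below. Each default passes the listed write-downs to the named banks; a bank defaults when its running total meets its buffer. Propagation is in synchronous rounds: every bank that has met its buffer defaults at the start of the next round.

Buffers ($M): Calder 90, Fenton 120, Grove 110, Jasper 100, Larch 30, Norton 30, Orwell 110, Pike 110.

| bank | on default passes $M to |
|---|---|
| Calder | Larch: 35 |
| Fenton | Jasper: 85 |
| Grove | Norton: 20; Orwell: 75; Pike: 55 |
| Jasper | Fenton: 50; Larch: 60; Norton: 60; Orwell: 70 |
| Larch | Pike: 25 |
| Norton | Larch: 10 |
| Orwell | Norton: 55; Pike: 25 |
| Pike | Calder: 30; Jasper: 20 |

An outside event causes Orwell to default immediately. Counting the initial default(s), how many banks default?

2

Round 1 — Orwell defaults (initial).
  Norton: +55 → 55 ≥ 30
  Pike: +25 → 25 < 110
Round 2 — Norton defaults.
  Larch: +10 → 10 < 30
No further defaults.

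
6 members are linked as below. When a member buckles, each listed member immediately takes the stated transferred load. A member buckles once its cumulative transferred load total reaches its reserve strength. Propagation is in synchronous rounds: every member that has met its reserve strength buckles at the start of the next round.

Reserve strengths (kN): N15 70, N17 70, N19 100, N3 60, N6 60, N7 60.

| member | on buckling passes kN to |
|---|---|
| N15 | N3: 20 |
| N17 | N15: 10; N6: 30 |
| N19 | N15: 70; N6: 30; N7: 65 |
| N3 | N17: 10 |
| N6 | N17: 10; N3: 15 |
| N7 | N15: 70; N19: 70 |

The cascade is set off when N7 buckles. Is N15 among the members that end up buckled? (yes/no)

yes

Round 1 — N7 buckles (initial).
  N15: +70 → 70 ≥ 70
  N19: +70 → 70 < 100
Round 2 — N15 buckles.
  N3: +20 → 20 < 60
No further bucklings.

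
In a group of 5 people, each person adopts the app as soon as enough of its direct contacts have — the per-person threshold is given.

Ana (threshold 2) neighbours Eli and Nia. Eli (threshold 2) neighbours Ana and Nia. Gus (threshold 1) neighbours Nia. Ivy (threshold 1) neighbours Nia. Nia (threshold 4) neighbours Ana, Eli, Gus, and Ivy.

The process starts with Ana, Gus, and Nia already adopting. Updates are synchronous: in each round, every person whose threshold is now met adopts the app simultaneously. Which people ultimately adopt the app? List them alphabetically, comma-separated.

Ana, Eli, Gus, Ivy, Nia

Round 1 — Ana, Gus, Nia adopt the app (initial).
Round 2 — checking thresholds:
  Eli: 2 of 2 neighbours ≥ 2, adopts the app.
  Ivy: 1 of 1 neighbours ≥ 1, adopts the app.
Round 3 — no new adoptions; cascade stops.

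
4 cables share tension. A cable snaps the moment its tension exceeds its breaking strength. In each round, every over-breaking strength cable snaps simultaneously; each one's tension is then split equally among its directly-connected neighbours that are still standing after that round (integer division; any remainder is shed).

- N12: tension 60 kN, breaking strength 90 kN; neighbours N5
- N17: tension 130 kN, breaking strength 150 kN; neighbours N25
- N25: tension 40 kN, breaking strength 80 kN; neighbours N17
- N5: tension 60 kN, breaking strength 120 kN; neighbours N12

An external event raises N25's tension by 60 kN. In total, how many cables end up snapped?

2

Round 1 — N25 at 100 > 80. N25 snaps.
  N25 sheds 100 kN to N17: 100 each.
    N17: 130+100 = 230 > 150
Round 2 — N17 snaps.
  N17 sheds 230 kN: no online neighbours, lost.
No further breaks.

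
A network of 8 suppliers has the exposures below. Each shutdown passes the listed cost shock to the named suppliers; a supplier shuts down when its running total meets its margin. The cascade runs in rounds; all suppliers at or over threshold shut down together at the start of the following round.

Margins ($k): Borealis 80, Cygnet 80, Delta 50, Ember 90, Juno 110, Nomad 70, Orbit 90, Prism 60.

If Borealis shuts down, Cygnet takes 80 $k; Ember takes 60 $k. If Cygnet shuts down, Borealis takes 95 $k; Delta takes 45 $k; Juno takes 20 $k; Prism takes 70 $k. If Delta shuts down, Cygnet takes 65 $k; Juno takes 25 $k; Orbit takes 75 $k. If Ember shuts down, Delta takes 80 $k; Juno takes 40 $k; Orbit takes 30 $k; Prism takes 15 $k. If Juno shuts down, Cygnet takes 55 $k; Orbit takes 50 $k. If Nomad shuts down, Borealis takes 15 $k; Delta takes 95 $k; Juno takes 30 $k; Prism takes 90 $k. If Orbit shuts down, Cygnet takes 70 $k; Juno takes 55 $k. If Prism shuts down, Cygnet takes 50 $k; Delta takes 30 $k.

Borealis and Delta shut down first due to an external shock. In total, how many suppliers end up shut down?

4

Round 1 — Borealis, Delta shut down (initial).
  Cygnet: +80+65 → 145 ≥ 80
  Ember: +60 → 60 < 90
  Juno: +25 → 25 < 110
  Orbit: +75 → 75 < 90
Round 2 — Cygnet shuts down.
  Juno: +20 → 45 < 110
  Prism: +70 → 70 ≥ 60
Round 3 — Prism shuts down.
No further shutdowns.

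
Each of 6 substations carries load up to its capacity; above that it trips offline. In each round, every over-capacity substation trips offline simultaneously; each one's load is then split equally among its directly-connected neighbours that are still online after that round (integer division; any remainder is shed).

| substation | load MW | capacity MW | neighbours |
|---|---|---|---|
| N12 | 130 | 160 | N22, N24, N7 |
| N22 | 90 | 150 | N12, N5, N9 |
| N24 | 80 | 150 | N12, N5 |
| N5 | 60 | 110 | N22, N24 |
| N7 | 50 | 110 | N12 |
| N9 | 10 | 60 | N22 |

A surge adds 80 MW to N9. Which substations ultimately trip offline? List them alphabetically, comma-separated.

N12, N22, N24, N5, N7, N9

Round 1 — N9 at 90 > 60. N9 trips offline.
  N9 sheds 90 MW to N22: 90 each.
    N22: 90+90 = 180 > 150
Round 2 — N22 trips offline.
  N22 sheds 180 MW to N12, N5: 90 each.
    N12: 130+90 = 220 > 160
    N5: 60+90 = 150 > 110
Round 3 — N12, N5 trip offline.
  N12 sheds 220 MW to N24, N7: 110 each.
    N24: 80+110 = 190 > 150
    N7: 50+110 = 160 > 110
  N5 sheds 150 MW to N24: 150 each.
    N24: 190+150 = 340 > 150
Round 4 — N24, N7 trip offline.
  N24 sheds 340 MW: no online neighbours, lost.
  N7 sheds 160 MW: no online neighbours, lost.
No further trips.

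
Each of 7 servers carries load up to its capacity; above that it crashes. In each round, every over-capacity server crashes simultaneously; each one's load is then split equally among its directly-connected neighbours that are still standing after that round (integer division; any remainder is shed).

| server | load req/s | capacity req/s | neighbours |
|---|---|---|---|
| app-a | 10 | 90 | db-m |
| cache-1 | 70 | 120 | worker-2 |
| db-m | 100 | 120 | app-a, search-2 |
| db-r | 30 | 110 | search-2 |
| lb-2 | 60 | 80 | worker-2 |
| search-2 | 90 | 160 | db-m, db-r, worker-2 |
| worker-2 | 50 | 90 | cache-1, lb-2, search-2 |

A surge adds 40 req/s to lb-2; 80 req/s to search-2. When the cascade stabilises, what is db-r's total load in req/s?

86

Round 1 — lb-2 at 100 > 80; search-2 at 170 > 160. lb-2, search-2 crash.
  lb-2 sheds 100 req/s to worker-2: 100 each.
    worker-2: 50+100 = 150 > 90
  search-2 sheds 170 req/s to db-m, db-r, worker-2: 56 each (2 lost).
    db-m: 100+56 = 156 > 120
    db-r: 30+56 = 86 ≤ 110
    worker-2: 150+56 = 206 > 90
Round 2 — db-m, worker-2 crash.
  db-m sheds 156 req/s to app-a: 156 each.
    app-a: 10+156 = 166 > 90
  worker-2 sheds 206 req/s to cache-1: 206 each.
    cache-1: 70+206 = 276 > 120
Round 3 — app-a, cache-1 crash.
  app-a sheds 166 req/s: no online neighbours, lost.
  cache-1 sheds 276 req/s: no online neighbours, lost.
No further crashes.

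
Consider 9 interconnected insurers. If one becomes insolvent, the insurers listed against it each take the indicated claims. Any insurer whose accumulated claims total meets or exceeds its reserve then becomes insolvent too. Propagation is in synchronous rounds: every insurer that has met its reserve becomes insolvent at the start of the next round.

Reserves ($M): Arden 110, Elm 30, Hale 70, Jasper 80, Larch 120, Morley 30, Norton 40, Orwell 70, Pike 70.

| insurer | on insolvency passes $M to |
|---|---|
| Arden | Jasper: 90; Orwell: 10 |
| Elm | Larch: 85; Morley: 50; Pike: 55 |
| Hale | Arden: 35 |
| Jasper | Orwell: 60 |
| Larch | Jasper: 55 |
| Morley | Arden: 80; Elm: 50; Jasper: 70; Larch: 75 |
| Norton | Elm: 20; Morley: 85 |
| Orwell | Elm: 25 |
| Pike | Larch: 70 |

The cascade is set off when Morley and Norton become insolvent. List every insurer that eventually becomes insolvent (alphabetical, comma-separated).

Round 1 — Morley, Norton become insolvent (initial).
  Arden: +80 → 80 < 110
  Elm: +50+20 → 70 ≥ 30
  Jasper: +70 → 70 < 80
  Larch: +75 → 75 < 120
Round 2 — Elm becomes insolvent.
  Larch: +85 → 160 ≥ 120
  Pike: +55 → 55 < 70
Round 3 — Larch becomes insolvent.
  Jasper: +55 → 125 ≥ 80
Round 4 — Jasper becomes insolvent.
  Orwell: +60 → 60 < 70
No further insolvencies.

Elm, Jasper, Larch, Morley, Norton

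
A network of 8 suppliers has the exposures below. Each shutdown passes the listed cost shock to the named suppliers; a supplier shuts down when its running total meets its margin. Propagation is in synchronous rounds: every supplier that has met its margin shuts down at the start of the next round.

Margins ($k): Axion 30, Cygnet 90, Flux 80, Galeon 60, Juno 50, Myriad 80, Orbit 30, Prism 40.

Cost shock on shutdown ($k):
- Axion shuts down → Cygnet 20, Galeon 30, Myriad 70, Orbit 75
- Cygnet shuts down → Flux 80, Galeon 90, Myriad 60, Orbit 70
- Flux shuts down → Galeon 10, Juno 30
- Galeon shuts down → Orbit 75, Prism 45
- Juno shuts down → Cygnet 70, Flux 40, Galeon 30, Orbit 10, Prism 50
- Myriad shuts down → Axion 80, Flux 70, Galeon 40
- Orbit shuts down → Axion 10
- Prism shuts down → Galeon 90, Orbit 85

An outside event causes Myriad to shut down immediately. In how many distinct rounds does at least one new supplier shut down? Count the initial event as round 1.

Round 1 — Myriad shuts down (initial).
  Axion: +80 → 80 ≥ 30
  Flux: +70 → 70 < 80
  Galeon: +40 → 40 < 60
Round 2 — Axion shuts down.
  Cygnet: +20 → 20 < 90
  Galeon: +30 → 70 ≥ 60
  Orbit: +75 → 75 ≥ 30
Round 3 — Galeon, Orbit shut down.
  Prism: +45 → 45 ≥ 40
Round 4 — Prism shuts down.
No further shutdowns.

4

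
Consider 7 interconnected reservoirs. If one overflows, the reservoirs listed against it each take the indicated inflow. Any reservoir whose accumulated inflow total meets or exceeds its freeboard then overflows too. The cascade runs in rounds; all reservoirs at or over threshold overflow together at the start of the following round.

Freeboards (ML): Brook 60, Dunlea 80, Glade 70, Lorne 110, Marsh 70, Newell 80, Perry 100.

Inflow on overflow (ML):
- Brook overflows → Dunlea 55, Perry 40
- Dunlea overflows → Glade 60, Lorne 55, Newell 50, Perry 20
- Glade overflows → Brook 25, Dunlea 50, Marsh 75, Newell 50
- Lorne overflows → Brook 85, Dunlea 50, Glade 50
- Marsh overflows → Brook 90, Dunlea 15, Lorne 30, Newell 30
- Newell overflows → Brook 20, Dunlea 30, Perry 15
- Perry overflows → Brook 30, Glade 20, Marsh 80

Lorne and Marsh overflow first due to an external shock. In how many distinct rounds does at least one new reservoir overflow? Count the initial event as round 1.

4

Round 1 — Lorne, Marsh overflow (initial).
  Brook: +85+90 → 175 ≥ 60
  Dunlea: +50+15 → 65 < 80
  Glade: +50 → 50 < 70
  Newell: +30 → 30 < 80
Round 2 — Brook overflows.
  Dunlea: +55 → 120 ≥ 80
  Perry: +40 → 40 < 100
Round 3 — Dunlea overflows.
  Glade: +60 → 110 ≥ 70
  Newell: +50 → 80 ≥ 80
  Perry: +20 → 60 < 100
Round 4 — Glade, Newell overflow.
  Perry: +15 → 75 < 100
No further overflows.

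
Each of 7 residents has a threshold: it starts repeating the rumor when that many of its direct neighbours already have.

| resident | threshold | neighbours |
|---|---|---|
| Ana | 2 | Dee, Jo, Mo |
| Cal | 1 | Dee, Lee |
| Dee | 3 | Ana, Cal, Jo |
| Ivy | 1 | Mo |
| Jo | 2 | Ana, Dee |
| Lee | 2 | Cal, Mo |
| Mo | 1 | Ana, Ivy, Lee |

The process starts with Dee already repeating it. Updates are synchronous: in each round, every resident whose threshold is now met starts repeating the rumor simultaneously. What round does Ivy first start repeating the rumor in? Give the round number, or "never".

Round 1 — Dee starts repeating the rumor (initial).
Round 2 — checking thresholds:
  Ana: 1 of 3 neighbours < 2, below threshold.
  Cal: 1 of 2 neighbours ≥ 1, starts repeating the rumor.
  Jo: 1 of 2 neighbours < 2, below threshold.
Round 3 — no new spreads; cascade stops.

never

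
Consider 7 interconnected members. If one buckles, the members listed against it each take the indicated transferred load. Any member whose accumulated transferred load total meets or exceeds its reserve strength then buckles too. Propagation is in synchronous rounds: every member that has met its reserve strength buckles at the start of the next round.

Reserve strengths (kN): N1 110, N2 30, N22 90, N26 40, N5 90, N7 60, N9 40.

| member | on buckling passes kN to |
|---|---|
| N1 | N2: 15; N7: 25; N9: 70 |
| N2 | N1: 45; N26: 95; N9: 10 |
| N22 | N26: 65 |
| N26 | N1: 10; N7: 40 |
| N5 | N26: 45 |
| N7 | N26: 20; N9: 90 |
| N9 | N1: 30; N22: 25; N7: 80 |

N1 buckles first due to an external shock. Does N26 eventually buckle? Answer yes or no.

no

Round 1 — N1 buckles (initial).
  N2: +15 → 15 < 30
  N7: +25 → 25 < 60
  N9: +70 → 70 ≥ 40
Round 2 — N9 buckles.
  N22: +25 → 25 < 90
  N7: +80 → 105 ≥ 60
Round 3 — N7 buckles.
  N26: +20 → 20 < 40
No further bucklings.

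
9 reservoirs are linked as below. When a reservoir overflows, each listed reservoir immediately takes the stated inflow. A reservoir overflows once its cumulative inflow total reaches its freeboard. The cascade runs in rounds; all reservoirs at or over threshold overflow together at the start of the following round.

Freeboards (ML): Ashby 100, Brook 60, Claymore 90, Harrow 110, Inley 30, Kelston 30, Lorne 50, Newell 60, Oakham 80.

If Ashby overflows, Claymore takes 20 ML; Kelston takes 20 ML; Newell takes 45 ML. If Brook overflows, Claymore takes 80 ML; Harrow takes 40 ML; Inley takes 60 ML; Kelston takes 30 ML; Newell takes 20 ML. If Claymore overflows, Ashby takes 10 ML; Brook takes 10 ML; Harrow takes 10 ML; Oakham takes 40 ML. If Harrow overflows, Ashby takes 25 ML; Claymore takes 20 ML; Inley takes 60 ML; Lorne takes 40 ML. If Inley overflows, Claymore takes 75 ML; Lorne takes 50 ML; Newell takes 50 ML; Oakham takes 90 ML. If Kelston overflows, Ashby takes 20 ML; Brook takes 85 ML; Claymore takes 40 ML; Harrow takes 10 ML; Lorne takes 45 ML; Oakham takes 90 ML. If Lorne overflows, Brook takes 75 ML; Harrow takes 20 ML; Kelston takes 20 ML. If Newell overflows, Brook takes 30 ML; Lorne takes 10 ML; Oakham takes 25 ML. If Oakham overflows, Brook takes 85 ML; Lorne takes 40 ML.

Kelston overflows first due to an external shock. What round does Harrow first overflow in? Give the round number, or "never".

Round 1 — Kelston overflows (initial).
  Ashby: +20 → 20 < 100
  Brook: +85 → 85 ≥ 60
  Claymore: +40 → 40 < 90
  Harrow: +10 → 10 < 110
  Lorne: +45 → 45 < 50
  Oakham: +90 → 90 ≥ 80
Round 2 — Brook, Oakham overflow.
  Claymore: +80 → 120 ≥ 90
  Harrow: +40 → 50 < 110
  Inley: +60 → 60 ≥ 30
  Lorne: +40 → 85 ≥ 50
  Newell: +20 → 20 < 60
Round 3 — Claymore, Inley, Lorne overflow.
  Ashby: +10 → 30 < 100
  Harrow: +10+20 → 80 < 110
  Newell: +50 → 70 ≥ 60
Round 4 — Newell overflows.
No further overflows.

never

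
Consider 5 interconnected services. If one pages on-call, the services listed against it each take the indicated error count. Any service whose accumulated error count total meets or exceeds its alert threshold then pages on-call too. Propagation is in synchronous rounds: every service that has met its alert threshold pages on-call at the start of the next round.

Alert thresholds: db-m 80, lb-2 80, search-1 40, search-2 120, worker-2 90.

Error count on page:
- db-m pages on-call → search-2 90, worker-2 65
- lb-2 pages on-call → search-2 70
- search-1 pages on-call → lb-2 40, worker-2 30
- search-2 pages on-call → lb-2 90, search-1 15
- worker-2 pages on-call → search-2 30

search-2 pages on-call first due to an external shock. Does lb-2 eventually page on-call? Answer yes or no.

yes

Round 1 — search-2 pages on-call (initial).
  lb-2: +90 → 90 ≥ 80
  search-1: +15 → 15 < 40
Round 2 — lb-2 pages on-call.
No further pages.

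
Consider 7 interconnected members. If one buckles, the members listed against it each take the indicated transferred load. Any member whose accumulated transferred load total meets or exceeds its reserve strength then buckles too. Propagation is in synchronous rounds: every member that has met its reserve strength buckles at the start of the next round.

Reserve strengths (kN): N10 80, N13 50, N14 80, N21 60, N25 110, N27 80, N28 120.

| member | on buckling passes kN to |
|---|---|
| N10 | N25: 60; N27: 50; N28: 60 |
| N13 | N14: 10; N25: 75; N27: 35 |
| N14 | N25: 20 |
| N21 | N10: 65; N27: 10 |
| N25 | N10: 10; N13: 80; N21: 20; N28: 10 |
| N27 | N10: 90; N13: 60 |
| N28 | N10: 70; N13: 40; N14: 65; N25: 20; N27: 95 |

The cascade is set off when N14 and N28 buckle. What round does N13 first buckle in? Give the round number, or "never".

3

Round 1 — N14, N28 buckle (initial).
  N10: +70 → 70 < 80
  N13: +40 → 40 < 50
  N25: +20+20 → 40 < 110
  N27: +95 → 95 ≥ 80
Round 2 — N27 buckles.
  N10: +90 → 160 ≥ 80
  N13: +60 → 100 ≥ 50
Round 3 — N10, N13 buckle.
  N25: +60+75 → 175 ≥ 110
Round 4 — N25 buckles.
  N21: +20 → 20 < 60
No further bucklings.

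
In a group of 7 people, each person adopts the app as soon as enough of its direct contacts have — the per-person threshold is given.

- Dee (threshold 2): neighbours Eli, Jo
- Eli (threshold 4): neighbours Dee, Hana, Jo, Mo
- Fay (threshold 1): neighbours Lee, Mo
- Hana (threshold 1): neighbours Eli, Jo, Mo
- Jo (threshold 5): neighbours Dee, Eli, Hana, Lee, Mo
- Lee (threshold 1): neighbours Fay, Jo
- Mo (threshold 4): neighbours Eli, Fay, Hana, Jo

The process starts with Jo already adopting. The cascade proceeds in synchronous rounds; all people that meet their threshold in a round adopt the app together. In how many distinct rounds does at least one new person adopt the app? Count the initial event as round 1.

Round 1 — Jo adopts the app (initial).
Round 2 — checking thresholds:
  Dee: 1 of 2 neighbours < 2, below threshold.
  Eli: 1 of 4 neighbours < 4, below threshold.
  Hana: 1 of 3 neighbours ≥ 1, adopts the app.
  Lee: 1 of 2 neighbours ≥ 1, adopts the app.
  Mo: 1 of 4 neighbours < 4, below threshold.
Round 3 — checking thresholds:
  Dee: 1 of 2 neighbours < 2, below threshold.
  Eli: 2 of 4 neighbours < 4, below threshold.
  Fay: 1 of 2 neighbours ≥ 1, adopts the app.
  Mo: 2 of 4 neighbours < 4, below threshold.
Round 4 — no new adoptions; cascade stops.

3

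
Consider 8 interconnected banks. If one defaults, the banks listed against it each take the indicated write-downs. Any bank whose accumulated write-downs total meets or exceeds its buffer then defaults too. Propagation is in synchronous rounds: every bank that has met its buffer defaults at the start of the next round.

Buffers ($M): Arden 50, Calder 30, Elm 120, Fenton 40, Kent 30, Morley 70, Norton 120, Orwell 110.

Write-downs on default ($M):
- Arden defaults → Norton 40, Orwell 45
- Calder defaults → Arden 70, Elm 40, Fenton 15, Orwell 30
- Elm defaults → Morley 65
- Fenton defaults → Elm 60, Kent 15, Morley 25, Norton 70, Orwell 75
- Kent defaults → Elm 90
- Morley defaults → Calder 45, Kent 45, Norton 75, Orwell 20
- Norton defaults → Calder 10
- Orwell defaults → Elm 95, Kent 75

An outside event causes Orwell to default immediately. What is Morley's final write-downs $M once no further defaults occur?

65

Round 1 — Orwell defaults (initial).
  Elm: +95 → 95 < 120
  Kent: +75 → 75 ≥ 30
Round 2 — Kent defaults.
  Elm: +90 → 185 ≥ 120
Round 3 — Elm defaults.
  Morley: +65 → 65 < 70
No further defaults.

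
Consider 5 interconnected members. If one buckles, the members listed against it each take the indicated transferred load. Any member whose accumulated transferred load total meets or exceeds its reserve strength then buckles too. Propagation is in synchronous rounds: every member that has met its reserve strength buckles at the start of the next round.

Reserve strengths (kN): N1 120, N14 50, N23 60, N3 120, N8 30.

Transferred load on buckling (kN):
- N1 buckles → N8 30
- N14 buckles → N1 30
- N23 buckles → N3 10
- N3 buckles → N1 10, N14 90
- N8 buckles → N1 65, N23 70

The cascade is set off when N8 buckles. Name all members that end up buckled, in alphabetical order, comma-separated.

N23, N8

Round 1 — N8 buckles (initial).
  N1: +65 → 65 < 120
  N23: +70 → 70 ≥ 60
Round 2 — N23 buckles.
  N3: +10 → 10 < 120
No further bucklings.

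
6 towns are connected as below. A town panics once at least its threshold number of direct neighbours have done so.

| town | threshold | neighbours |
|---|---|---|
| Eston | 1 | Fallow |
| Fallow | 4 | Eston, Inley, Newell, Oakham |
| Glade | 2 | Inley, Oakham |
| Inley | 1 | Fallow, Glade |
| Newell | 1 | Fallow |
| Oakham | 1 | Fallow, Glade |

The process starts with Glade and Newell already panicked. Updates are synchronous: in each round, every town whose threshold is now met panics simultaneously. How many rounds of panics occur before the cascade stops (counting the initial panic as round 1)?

2

Round 1 — Glade, Newell panic (initial).
Round 2 — checking thresholds:
  Fallow: 1 of 4 neighbours < 4, below threshold.
  Inley: 1 of 2 neighbours ≥ 1, panics.
  Oakham: 1 of 2 neighbours ≥ 1, panics.
Round 3 — no new panics; cascade stops.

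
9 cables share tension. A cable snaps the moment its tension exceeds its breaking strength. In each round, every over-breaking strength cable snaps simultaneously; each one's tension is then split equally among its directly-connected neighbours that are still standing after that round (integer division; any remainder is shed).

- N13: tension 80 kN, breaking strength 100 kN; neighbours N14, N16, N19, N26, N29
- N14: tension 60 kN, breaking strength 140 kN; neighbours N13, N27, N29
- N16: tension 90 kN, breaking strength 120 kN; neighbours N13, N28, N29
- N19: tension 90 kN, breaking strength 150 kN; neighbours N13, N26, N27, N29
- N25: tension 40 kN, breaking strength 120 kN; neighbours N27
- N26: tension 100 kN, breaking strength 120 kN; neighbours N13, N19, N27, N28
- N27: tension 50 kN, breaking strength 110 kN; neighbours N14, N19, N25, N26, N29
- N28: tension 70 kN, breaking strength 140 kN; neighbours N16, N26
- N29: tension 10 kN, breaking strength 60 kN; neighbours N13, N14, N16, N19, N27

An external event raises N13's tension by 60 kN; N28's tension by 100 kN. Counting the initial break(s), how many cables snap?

8

Round 1 — N13 at 140 > 100; N28 at 170 > 140. N13, N28 snap.
  N13 sheds 140 kN to N14, N16, N19, N26, N29: 28 each.
    N14: 60+28 = 88 ≤ 140
    N16: 90+28 = 118 ≤ 120
    N19: 90+28 = 118 ≤ 150
    N26: 100+28 = 128 > 120
    N29: 10+28 = 38 ≤ 60
  N28 sheds 170 kN to N16, N26: 85 each.
    N16: 118+85 = 203 > 120
    N26: 128+85 = 213 > 120
Round 2 — N16, N26 snap.
  N16 sheds 203 kN to N29: 203 each.
    N29: 38+203 = 241 > 60
  N26 sheds 213 kN to N19, N27: 106 each (1 lost).
    N19: 118+106 = 224 > 150
    N27: 50+106 = 156 > 110
Round 3 — N19, N27, N29 snap.
  N19 sheds 224 kN: no online neighbours, lost.
  N27 sheds 156 kN to N14, N25: 78 each.
    N14: 88+78 = 166 > 140
    N25: 40+78 = 118 ≤ 120
  N29 sheds 241 kN to N14: 241 each.
    N14: 166+241 = 407 > 140
Round 4 — N14 snaps.
  N14 sheds 407 kN: no online neighbours, lost.
No further breaks.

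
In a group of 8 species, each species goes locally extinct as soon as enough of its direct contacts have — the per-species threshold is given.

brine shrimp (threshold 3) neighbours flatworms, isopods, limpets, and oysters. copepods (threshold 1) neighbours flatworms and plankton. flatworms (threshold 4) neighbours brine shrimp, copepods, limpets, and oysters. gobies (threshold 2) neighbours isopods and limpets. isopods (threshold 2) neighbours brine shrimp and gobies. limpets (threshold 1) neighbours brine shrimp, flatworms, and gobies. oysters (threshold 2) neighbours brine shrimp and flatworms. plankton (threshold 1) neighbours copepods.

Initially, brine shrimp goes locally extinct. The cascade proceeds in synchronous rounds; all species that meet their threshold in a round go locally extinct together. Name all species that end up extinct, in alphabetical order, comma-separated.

brine shrimp, limpets

Round 1 — brine shrimp goes locally extinct (initial).
Round 2 — checking thresholds:
  flatworms: 1 of 4 neighbours < 4, below threshold.
  isopods: 1 of 2 neighbours < 2, below threshold.
  limpets: 1 of 3 neighbours ≥ 1, goes locally extinct.
  oysters: 1 of 2 neighbours < 2, below threshold.
Round 3 — no new extinctions; cascade stops.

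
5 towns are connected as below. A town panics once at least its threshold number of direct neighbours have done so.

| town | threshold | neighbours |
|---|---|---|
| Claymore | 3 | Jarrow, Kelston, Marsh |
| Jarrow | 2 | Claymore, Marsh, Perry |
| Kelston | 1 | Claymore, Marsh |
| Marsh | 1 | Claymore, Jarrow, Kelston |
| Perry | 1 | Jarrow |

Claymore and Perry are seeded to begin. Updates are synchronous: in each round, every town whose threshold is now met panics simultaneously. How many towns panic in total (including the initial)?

Round 1 — Claymore, Perry panic (initial).
Round 2 — checking thresholds:
  Jarrow: 2 of 3 neighbours ≥ 2, panics.
  Kelston: 1 of 2 neighbours ≥ 1, panics.
  Marsh: 1 of 3 neighbours ≥ 1, panics.
Round 3 — no new panics; cascade stops.

5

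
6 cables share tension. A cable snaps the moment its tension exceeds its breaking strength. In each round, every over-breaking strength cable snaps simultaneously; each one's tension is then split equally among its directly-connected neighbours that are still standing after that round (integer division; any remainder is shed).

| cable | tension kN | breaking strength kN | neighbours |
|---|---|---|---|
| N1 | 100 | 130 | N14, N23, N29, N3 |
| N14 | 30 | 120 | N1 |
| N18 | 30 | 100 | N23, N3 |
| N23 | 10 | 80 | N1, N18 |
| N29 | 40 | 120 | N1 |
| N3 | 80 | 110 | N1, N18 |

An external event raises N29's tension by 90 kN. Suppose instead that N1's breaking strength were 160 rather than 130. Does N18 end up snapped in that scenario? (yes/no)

yes

With N1's breaking strength at 160:
Round 1 — N29 at 130 > 120. N29 snaps.
  N29 sheds 130 kN to N1: 130 each.
    N1: 100+130 = 230 > 160
Round 2 — N1 snaps.
  N1 sheds 230 kN to N14, N23, N3: 76 each (2 lost).
    N14: 30+76 = 106 ≤ 120
    N23: 10+76 = 86 > 80
    N3: 80+76 = 156 > 110
Round 3 — N23, N3 snap.
  N23 sheds 86 kN to N18: 86 each.
    N18: 30+86 = 116 > 100
  N3 sheds 156 kN to N18: 156 each.
    N18: 116+156 = 272 > 100
Round 4 — N18 snaps.
  N18 sheds 272 kN: no online neighbours, lost.
No further breaks.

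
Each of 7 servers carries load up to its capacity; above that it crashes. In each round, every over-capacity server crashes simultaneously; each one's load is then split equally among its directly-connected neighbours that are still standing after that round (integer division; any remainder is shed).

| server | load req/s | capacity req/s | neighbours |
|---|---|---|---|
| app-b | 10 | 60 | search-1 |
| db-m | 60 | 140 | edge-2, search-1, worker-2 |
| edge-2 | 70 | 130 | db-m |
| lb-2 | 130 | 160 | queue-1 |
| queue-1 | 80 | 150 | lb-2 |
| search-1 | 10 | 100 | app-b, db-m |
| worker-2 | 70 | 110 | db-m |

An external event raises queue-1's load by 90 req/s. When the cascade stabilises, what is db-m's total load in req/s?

Round 1 — queue-1 at 170 > 150. queue-1 crashes.
  queue-1 sheds 170 req/s to lb-2: 170 each.
    lb-2: 130+170 = 300 > 160
Round 2 — lb-2 crashes.
  lb-2 sheds 300 req/s: no online neighbours, lost.
No further crashes.

60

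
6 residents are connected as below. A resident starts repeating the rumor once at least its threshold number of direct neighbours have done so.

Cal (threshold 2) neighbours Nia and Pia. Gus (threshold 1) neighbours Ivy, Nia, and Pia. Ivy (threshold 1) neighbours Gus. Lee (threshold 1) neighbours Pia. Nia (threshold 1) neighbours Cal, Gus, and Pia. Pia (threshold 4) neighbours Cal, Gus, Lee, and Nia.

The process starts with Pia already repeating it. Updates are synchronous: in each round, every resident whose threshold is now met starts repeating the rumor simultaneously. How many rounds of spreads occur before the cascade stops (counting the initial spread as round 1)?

Round 1 — Pia starts repeating the rumor (initial).
Round 2 — checking thresholds:
  Cal: 1 of 2 neighbours < 2, below threshold.
  Gus: 1 of 3 neighbours ≥ 1, starts repeating the rumor.
  Lee: 1 of 1 neighbours ≥ 1, starts repeating the rumor.
  Nia: 1 of 3 neighbours ≥ 1, starts repeating the rumor.
Round 3 — checking thresholds:
  Cal: 2 of 2 neighbours ≥ 2, starts repeating the rumor.
  Ivy: 1 of 1 neighbours ≥ 1, starts repeating the rumor.
Round 4 — no new spreads; cascade stops.

3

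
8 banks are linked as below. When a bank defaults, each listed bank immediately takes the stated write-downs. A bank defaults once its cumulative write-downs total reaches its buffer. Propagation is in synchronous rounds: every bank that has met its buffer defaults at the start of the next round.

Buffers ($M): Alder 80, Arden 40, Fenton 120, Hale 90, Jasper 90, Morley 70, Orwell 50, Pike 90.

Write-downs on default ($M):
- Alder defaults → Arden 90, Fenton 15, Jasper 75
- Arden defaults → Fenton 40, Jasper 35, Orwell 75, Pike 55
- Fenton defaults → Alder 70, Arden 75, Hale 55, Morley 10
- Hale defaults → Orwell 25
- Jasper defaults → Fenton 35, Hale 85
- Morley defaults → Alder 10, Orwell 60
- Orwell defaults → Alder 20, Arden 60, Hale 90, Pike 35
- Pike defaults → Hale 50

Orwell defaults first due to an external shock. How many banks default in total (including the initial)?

Round 1 — Orwell defaults (initial).
  Alder: +20 → 20 < 80
  Arden: +60 → 60 ≥ 40
  Hale: +90 → 90 ≥ 90
  Pike: +35 → 35 < 90
Round 2 — Arden, Hale default.
  Fenton: +40 → 40 < 120
  Jasper: +35 → 35 < 90
  Pike: +55 → 90 ≥ 90
Round 3 — Pike defaults.
No further defaults.

4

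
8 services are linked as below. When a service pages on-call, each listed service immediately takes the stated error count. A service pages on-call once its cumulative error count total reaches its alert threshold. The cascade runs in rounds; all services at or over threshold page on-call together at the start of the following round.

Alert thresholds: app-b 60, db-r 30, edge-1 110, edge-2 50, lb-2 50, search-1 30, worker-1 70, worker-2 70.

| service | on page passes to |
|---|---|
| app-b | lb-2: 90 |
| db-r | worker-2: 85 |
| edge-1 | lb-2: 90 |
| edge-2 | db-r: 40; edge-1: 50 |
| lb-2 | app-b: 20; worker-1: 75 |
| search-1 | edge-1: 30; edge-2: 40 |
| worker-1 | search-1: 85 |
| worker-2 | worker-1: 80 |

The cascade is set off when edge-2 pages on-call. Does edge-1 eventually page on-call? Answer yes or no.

Round 1 — edge-2 pages on-call (initial).
  db-r: +40 → 40 ≥ 30
  edge-1: +50 → 50 < 110
Round 2 — db-r pages on-call.
  worker-2: +85 → 85 ≥ 70
Round 3 — worker-2 pages on-call.
  worker-1: +80 → 80 ≥ 70
Round 4 — worker-1 pages on-call.
  search-1: +85 → 85 ≥ 30
Round 5 — search-1 pages on-call.
  edge-1: +30 → 80 < 110
No further pages.

no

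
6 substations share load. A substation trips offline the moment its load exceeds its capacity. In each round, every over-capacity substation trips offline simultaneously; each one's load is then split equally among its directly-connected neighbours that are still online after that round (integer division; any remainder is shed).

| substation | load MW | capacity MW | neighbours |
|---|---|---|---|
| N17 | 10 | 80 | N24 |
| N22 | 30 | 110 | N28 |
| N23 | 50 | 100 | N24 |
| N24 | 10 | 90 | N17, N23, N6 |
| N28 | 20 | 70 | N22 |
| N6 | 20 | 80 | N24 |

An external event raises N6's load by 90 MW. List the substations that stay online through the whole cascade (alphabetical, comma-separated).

Round 1 — N6 at 110 > 80. N6 trips offline.
  N6 sheds 110 MW to N24: 110 each.
    N24: 10+110 = 120 > 90
Round 2 — N24 trips offline.
  N24 sheds 120 MW to N17, N23: 60 each.
    N17: 10+60 = 70 ≤ 80
    N23: 50+60 = 110 > 100
Round 3 — N23 trips offline.
  N23 sheds 110 MW: no online neighbours, lost.
No further trips.

N17, N22, N28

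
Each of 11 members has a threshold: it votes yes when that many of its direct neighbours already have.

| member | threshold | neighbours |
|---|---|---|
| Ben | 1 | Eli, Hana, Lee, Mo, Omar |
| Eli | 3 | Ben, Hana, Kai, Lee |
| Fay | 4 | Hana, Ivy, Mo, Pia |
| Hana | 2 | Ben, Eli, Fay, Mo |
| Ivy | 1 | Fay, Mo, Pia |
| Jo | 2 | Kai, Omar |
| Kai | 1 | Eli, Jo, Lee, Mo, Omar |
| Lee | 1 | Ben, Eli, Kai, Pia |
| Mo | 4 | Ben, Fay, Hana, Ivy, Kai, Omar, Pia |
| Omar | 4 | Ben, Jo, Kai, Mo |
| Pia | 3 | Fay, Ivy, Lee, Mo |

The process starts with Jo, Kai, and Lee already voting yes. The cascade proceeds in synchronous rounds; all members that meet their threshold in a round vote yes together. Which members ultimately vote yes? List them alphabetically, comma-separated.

Ben, Eli, Hana, Jo, Kai, Lee

Round 1 — Jo, Kai, Lee vote yes (initial).
Round 2 — checking thresholds:
  Ben: 1 of 5 neighbours ≥ 1, votes yes.
  Eli: 2 of 4 neighbours < 3, holds.
  Mo: 1 of 7 neighbours < 4, holds.
  Omar: 2 of 4 neighbours < 4, holds.
  Pia: 1 of 4 neighbours < 3, holds.
Round 3 — checking thresholds:
  Eli: 3 of 4 neighbours ≥ 3, votes yes.
  Hana: 1 of 4 neighbours < 2, holds.
  Mo: 2 of 7 neighbours < 4, holds.
  Omar: 3 of 4 neighbours < 4, holds.
  Pia: 1 of 4 neighbours < 3, holds.
Round 4 — checking thresholds:
  Hana: 2 of 4 neighbours ≥ 2, votes yes.
  Mo: 2 of 7 neighbours < 4, holds.
  Omar: 3 of 4 neighbours < 4, holds.
  Pia: 1 of 4 neighbours < 3, holds.
Round 5 — no new yes votes; cascade stops.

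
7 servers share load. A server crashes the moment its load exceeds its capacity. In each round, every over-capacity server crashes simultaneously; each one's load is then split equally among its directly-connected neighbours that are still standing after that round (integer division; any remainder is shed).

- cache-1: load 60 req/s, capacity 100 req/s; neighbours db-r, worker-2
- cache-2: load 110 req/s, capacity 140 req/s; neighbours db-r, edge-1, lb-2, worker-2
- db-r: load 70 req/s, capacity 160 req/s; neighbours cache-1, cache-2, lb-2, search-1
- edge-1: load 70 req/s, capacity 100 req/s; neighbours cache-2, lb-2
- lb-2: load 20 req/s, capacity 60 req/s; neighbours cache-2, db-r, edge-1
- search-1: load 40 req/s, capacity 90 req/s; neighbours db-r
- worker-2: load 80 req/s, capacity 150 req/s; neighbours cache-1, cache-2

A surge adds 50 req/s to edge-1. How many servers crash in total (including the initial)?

Round 1 — edge-1 at 120 > 100. edge-1 crashes.
  edge-1 sheds 120 req/s to cache-2, lb-2: 60 each.
    cache-2: 110+60 = 170 > 140
    lb-2: 20+60 = 80 > 60
Round 2 — cache-2, lb-2 crash.
  cache-2 sheds 170 req/s to db-r, worker-2: 85 each.
    db-r: 70+85 = 155 ≤ 160
    worker-2: 80+85 = 165 > 150
  lb-2 sheds 80 req/s to db-r: 80 each.
    db-r: 155+80 = 235 > 160
Round 3 — db-r, worker-2 crash.
  db-r sheds 235 req/s to cache-1, search-1: 117 each (1 lost).
    cache-1: 60+117 = 177 > 100
    search-1: 40+117 = 157 > 90
  worker-2 sheds 165 req/s to cache-1: 165 each.
    cache-1: 177+165 = 342 > 100
Round 4 — cache-1, search-1 crash.
  cache-1 sheds 342 req/s: no online neighbours, lost.
  search-1 sheds 157 req/s: no online neighbours, lost.
No further crashes.

7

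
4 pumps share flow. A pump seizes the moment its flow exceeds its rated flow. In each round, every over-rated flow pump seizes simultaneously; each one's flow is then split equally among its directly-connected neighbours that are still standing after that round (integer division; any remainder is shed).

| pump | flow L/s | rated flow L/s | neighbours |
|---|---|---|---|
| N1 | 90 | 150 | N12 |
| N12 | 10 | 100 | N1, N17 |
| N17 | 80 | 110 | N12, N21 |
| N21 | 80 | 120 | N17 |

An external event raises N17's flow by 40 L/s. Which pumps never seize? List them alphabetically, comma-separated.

Round 1 — N17 at 120 > 110. N17 seizes.
  N17 sheds 120 L/s to N12, N21: 60 each.
    N12: 10+60 = 70 ≤ 100
    N21: 80+60 = 140 > 120
Round 2 — N21 seizes.
  N21 sheds 140 L/s: no online neighbours, lost.
No further seizures.

N1, N12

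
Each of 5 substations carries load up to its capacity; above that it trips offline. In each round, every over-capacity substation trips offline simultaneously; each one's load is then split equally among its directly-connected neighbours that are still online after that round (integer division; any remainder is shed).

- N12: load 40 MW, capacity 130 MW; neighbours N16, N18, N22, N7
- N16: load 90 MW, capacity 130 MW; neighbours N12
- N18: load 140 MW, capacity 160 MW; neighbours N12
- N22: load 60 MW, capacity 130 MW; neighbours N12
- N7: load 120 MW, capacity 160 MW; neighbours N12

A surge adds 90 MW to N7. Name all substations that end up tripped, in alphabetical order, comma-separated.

N12, N16, N18, N22, N7

Round 1 — N7 at 210 > 160. N7 trips offline.
  N7 sheds 210 MW to N12: 210 each.
    N12: 40+210 = 250 > 130
Round 2 — N12 trips offline.
  N12 sheds 250 MW to N16, N18, N22: 83 each (1 lost).
    N16: 90+83 = 173 > 130
    N18: 140+83 = 223 > 160
    N22: 60+83 = 143 > 130
Round 3 — N16, N18, N22 trip offline.
  N16 sheds 173 MW: no online neighbours, lost.
  N18 sheds 223 MW: no online neighbours, lost.
  N22 sheds 143 MW: no online neighbours, lost.
No further trips.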